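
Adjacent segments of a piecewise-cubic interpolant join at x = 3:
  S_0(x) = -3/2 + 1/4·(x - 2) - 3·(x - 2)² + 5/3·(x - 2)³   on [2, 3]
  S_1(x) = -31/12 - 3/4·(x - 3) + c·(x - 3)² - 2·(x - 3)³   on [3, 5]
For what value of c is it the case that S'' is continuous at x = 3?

2

S_0''(x) = -6 + 10·(x - 2), so S_0''(3) = 4. On the right, S_1''(3) = 2c, so c = 2.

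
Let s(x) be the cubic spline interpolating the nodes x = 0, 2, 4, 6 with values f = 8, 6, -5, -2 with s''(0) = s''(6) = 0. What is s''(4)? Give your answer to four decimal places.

6.5000

Write M_i for s''(x_i). With h_i = 2, 2, 2 and divided differences Δ_i = -1, -11/2, 3/2, the continuity of s' gives the tridiagonal system
  2·M_0 + 8·M_1 + 2·M_2 = 6(Δ_1 - Δ_0) = -27
  2·M_1 + 8·M_2 + 2·M_3 = 6(Δ_2 - Δ_1) = 42
Natural end conditions: M_0 = M_3 = 0.
Forward elimination and back-substitution give M_0 = 0, M_1 = -5, M_2 = 13/2, M_3 = 0.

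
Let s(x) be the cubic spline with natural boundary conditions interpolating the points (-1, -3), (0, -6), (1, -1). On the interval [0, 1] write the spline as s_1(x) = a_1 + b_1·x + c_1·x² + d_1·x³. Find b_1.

With M_i denoting the second derivative at x_i, h_i = 1, 1, and Δ_i = (y_(i+1) − y_i)/h_i = -3, 5:
  1·M_0 + 4·M_1 + 1·M_2 = 6(Δ_1 - Δ_0) = 48
Natural end conditions: M_0 = M_2 = 0.
Solving the tridiagonal system: M_0 = 0, M_1 = 12, M_2 = 0.
On [0, 1], with s_1(x) = a_1 + b_1·x + c_1·x² + d_1·x³: c_1 = M_1/2 = 6, d_1 = (M_2 - M_1)/(6h_1) = -2, b_1 = Δ_1 - h_1(2M_1 + M_2)/6 = 1.

1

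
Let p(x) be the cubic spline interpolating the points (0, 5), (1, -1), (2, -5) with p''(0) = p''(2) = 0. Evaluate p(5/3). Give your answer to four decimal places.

-3.8148

Let σ_i = p''(x_i). Step sizes h_i = 1, 1; slopes of the chords Δ_i = (y_(i+1) - y_i)/h_i = -6, -4.
  1·σ_0 + 4·σ_1 + 1·σ_2 = 6(Δ_1 - Δ_0) = 12
Natural end conditions: σ_0 = σ_2 = 0.
Hence σ_0 = 0, σ_1 = 3, σ_2 = 0.
On [1, 2], p(x) = -1 - 5·(x - 1) + 3/2·(x - 1)² - 1/2·(x - 1)³.
With (x - 1) = 2/3: p(5/3) = -103/27.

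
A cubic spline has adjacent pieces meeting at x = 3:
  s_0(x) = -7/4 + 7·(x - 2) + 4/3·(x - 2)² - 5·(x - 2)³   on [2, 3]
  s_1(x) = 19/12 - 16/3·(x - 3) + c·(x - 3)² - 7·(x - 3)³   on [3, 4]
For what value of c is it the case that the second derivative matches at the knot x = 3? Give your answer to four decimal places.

s_0''(x) = 8/3 - 30·(x - 2), so s_0''(3) = -82/3. On the right, s_1''(3) = 2c, so c = -41/3.

-13.6667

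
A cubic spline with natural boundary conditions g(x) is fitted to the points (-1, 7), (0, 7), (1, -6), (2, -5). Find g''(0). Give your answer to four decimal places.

-26.4000

Write M_i for g''(x_i). With h_i = 1, 1, 1 and divided differences Δ_i = 0, -13, 1, the continuity of g' gives the tridiagonal system
  1·M_0 + 4·M_1 + 1·M_2 = 6(Δ_1 - Δ_0) = -78
  1·M_1 + 4·M_2 + 1·M_3 = 6(Δ_2 - Δ_1) = 84
Natural end conditions: M_0 = M_3 = 0.
Hence M_0 = 0, M_1 = -132/5, M_2 = 138/5, M_3 = 0.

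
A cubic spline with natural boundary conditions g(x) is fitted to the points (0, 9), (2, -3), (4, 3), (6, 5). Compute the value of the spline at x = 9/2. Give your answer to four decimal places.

Write M_i for g''(x_i). With h_i = 2, 2, 2 and divided differences Δ_i = -6, 3, 1, the continuity of g' gives the tridiagonal system
  2·M_0 + 8·M_1 + 2·M_2 = 6(Δ_1 - Δ_0) = 54
  2·M_1 + 8·M_2 + 2·M_3 = 6(Δ_2 - Δ_1) = -12
Natural end conditions: M_0 = M_3 = 0.
Solving: M_0 = 0, M_1 = 38/5, M_2 = -17/5, M_3 = 0.
On [4, 6], g(x) = 3 + 49/15·(x - 4) - 17/10·(x - 4)² + 17/60·(x - 4)³.
With (x - 4) = 1/2: g(9/2) = 679/160.

4.2438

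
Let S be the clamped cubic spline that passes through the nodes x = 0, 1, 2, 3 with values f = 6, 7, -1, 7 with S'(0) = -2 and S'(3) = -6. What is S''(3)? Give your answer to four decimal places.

Let σ_i = S''(x_i). Step sizes h_i = 1, 1, 1; slopes of the chords Δ_i = (y_(i+1) - y_i)/h_i = 1, -8, 8.
  1·σ_0 + 4·σ_1 + 1·σ_2 = 6(Δ_1 - Δ_0) = -54
  1·σ_1 + 4·σ_2 + 1·σ_3 = 6(Δ_2 - Δ_1) = 96
Clamped end conditions give two more equations: 2h_0·σ_0 + h_0·σ_1 = 6(Δ_0 - S'(0)) = 18 and h_2·σ_2 + 2h_2·σ_3 = 6(S'(3) - Δ_2) = -84.
Forward elimination and back-substitution give σ_0 = 374/15, σ_1 = -478/15, σ_2 = 728/15, σ_3 = -994/15.

-66.2667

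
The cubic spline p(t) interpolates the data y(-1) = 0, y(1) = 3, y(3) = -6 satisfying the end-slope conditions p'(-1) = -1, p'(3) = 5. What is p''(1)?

Let M_i = p''(x_i). Step sizes h_i = 2, 2; slopes of the chords Δ_i = (y_(i+1) - y_i)/h_i = 3/2, -9/2.
  2·M_0 + 8·M_1 + 2·M_2 = 6(Δ_1 - Δ_0) = -36
Clamped end conditions give two more equations: 2h_0·M_0 + h_0·M_1 = 6(Δ_0 - p'(-1)) = 15 and h_1·M_1 + 2h_1·M_2 = 6(p'(3) - Δ_1) = 57.
Hence M_0 = 39/4, M_1 = -12, M_2 = 81/4.

-12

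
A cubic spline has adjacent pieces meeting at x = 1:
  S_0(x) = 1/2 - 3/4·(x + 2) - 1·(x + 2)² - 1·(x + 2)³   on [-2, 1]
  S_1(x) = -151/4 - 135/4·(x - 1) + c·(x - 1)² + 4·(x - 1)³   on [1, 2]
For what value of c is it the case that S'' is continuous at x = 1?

-10

S_0''(x) = -2 - 6·(x + 2), so S_0''(1) = -20. On the right, S_1''(1) = 2c, so c = -10.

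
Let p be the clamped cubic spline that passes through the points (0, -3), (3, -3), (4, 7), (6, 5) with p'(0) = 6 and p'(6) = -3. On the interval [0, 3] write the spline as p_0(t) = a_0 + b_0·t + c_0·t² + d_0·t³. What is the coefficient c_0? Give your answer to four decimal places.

-6.5714

Let M_i = p''(x_i). Step sizes h_i = 3, 1, 2; slopes of the chords Δ_i = (y_(i+1) - y_i)/h_i = 0, 10, -1.
  3·M_0 + 8·M_1 + 1·M_2 = 6(Δ_1 - Δ_0) = 60
  1·M_1 + 6·M_2 + 2·M_3 = 6(Δ_2 - Δ_1) = -66
Clamped end conditions give two more equations: 2h_0·M_0 + h_0·M_1 = 6(Δ_0 - p'(0)) = -36 and h_2·M_2 + 2h_2·M_3 = 6(p'(6) - Δ_2) = -12.
Solving the tridiagonal system: M_0 = -92/7, M_1 = 100/7, M_2 = -104/7, M_3 = 31/7.
On [0, 3], with p_0(t) = a_0 + b_0·t + c_0·t² + d_0·t³: c_0 = M_0/2 = -46/7, d_0 = (M_1 - M_0)/(6h_0) = 32/21, b_0 = Δ_0 - h_0(2M_0 + M_1)/6 = 6.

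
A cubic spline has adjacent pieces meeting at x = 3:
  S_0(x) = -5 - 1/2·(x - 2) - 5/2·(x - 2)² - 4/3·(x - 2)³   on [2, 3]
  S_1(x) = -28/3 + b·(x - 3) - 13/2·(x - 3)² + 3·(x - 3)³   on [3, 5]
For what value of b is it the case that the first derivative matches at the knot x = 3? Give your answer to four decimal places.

-9.5000

S_0'(x) = -1/2 - 5·(x - 2) - 4·(x - 2)², so S_0'(3) = -19/2. On the right, S_1'(3) = b, so b = -19/2.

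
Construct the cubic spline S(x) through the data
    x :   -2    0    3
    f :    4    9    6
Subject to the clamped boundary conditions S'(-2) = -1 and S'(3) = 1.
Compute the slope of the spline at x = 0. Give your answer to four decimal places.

Write σ_i for S''(x_i). With h_i = 2, 3 and divided differences Δ_i = 5/2, -1, the continuity of S' gives the tridiagonal system
  2·σ_0 + 10·σ_1 + 3·σ_2 = 6(Δ_1 - Δ_0) = -21
Clamped end conditions give two more equations: 2h_0·σ_0 + h_0·σ_1 = 6(Δ_0 - S'(-2)) = 21 and h_1·σ_1 + 2h_1·σ_2 = 6(S'(3) - Δ_1) = 12.
Solving the tridiagonal system: σ_0 = 31/4, σ_1 = -5, σ_2 = 9/2.
On [0, 3], S'(x) = b_1 + 2c_1·x + 3d_1·x² with b_1 = Δ_1 - h_1(2σ_1 + σ_2)/6 = 7/4, c_1 = σ_1/2 = -5/2, d_1 = (σ_2 - σ_1)/(6h_1) = 19/36. So S'(0) = 7/4.

1.7500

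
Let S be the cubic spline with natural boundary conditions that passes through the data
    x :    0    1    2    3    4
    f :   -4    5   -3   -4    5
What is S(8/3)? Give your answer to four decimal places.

-5.1019

Write M_i for S''(x_i). With h_i = 1, 1, 1, 1 and divided differences Δ_i = 9, -8, -1, 9, the continuity of S' gives the tridiagonal system
  1·M_0 + 4·M_1 + 1·M_2 = 6(Δ_1 - Δ_0) = -102
  1·M_1 + 4·M_2 + 1·M_3 = 6(Δ_2 - Δ_1) = 42
  1·M_2 + 4·M_3 + 1·M_4 = 6(Δ_3 - Δ_2) = 60
Natural end conditions: M_0 = M_4 = 0.
Forward elimination and back-substitution give M_0 = 0, M_1 = -117/4, M_2 = 15, M_3 = 45/4, M_4 = 0.
On [2, 3], S(x) = -3 - 63/8·(x - 2) + 15/2·(x - 2)² - 5/8·(x - 2)³.
With (x - 2) = 2/3: S(8/3) = -551/108.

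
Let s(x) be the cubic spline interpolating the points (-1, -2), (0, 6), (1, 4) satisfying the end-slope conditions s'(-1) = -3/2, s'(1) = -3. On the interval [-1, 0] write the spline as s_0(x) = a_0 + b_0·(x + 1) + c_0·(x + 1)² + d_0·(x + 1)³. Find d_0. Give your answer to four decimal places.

Put M_i = s'' at the i-th knot. Here h = (1, 1) and Δ = (8, -2), so the interior equations h_(i-1)·M_(i-1) + 2(h_(i-1)+h_i)·M_i + h_i·M_(i+1) = 6(Δ_i − Δ_(i-1)) read
  1·M_0 + 4·M_1 + 1·M_2 = 6(Δ_1 - Δ_0) = -60
Clamped end conditions give two more equations: 2h_0·M_0 + h_0·M_1 = 6(Δ_0 - s'(-1)) = 57 and h_1·M_1 + 2h_1·M_2 = 6(s'(1) - Δ_1) = -6.
Forward elimination and back-substitution give M_0 = 171/4, M_1 = -57/2, M_2 = 45/4.
On [-1, 0], with s_0(x) = a_0 + b_0·(x + 1) + c_0·(x + 1)² + d_0·(x + 1)³: c_0 = M_0/2 = 171/8, d_0 = (M_1 - M_0)/(6h_0) = -95/8, b_0 = Δ_0 - h_0(2M_0 + M_1)/6 = -3/2.

-11.8750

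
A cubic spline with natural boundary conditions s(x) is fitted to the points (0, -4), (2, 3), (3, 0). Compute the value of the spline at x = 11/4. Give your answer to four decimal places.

1.0039

Put m_i = s'' at the i-th knot. Here h = (2, 1) and Δ = (7/2, -3), so the interior equations h_(i-1)·m_(i-1) + 2(h_(i-1)+h_i)·m_i + h_i·m_(i+1) = 6(Δ_i − Δ_(i-1)) read
  2·m_0 + 6·m_1 + 1·m_2 = 6(Δ_1 - Δ_0) = -39
Natural end conditions: m_0 = m_2 = 0.
Solving the tridiagonal system: m_0 = 0, m_1 = -13/2, m_2 = 0.
On [2, 3], s(x) = 3 - 5/6·(x - 2) - 13/4·(x - 2)² + 13/12·(x - 2)³.
With (x - 2) = 3/4: s(11/4) = 257/256.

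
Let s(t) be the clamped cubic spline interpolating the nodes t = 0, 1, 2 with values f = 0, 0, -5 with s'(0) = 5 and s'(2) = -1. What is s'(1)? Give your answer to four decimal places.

-4.7500

Put m_i = s'' at the i-th knot. Here h = (1, 1) and Δ = (0, -5), so the interior equations h_(i-1)·m_(i-1) + 2(h_(i-1)+h_i)·m_i + h_i·m_(i+1) = 6(Δ_i − Δ_(i-1)) read
  1·m_0 + 4·m_1 + 1·m_2 = 6(Δ_1 - Δ_0) = -30
Clamped end conditions give two more equations: 2h_0·m_0 + h_0·m_1 = 6(Δ_0 - s'(0)) = -30 and h_1·m_1 + 2h_1·m_2 = 6(s'(2) - Δ_1) = 24.
Solving the tridiagonal system: m_0 = -21/2, m_1 = -9, m_2 = 33/2.
On [1, 2], s'(t) = b_1 + 2c_1·(t - 1) + 3d_1·(t - 1)² with b_1 = Δ_1 - h_1(2m_1 + m_2)/6 = -19/4, c_1 = m_1/2 = -9/2, d_1 = (m_2 - m_1)/(6h_1) = 17/4. So s'(1) = -19/4.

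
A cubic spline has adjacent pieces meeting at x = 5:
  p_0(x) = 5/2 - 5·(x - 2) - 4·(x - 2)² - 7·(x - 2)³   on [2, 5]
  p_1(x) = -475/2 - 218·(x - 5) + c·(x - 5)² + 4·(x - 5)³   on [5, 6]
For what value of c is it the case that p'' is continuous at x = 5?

-67

p_0''(x) = -8 - 42·(x - 2), so p_0''(5) = -134. On the right, p_1''(5) = 2c, so c = -67.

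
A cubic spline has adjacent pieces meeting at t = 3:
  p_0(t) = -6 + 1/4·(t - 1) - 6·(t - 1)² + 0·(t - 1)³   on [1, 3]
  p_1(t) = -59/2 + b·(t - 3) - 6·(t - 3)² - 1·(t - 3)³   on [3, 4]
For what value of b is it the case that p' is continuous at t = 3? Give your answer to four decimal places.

-23.7500

p_0'(t) = 1/4 - 12·(t - 1) + 0·(t - 1)², so p_0'(3) = -95/4. On the right, p_1'(3) = b, so b = -95/4.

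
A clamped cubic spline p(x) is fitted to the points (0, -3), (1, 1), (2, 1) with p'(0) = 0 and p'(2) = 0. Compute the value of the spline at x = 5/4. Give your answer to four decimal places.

1.4219

Let σ_i = p''(x_i). Step sizes h_i = 1, 1; slopes of the chords Δ_i = (y_(i+1) - y_i)/h_i = 4, 0.
  1·σ_0 + 4·σ_1 + 1·σ_2 = 6(Δ_1 - Δ_0) = -24
Clamped end conditions give two more equations: 2h_0·σ_0 + h_0·σ_1 = 6(Δ_0 - p'(0)) = 24 and h_1·σ_1 + 2h_1·σ_2 = 6(p'(2) - Δ_1) = 0.
Hence σ_0 = 18, σ_1 = -12, σ_2 = 6.
On [1, 2], p(x) = 1 + 3·(x - 1) - 6·(x - 1)² + 3·(x - 1)³.
With (x - 1) = 1/4: p(5/4) = 91/64.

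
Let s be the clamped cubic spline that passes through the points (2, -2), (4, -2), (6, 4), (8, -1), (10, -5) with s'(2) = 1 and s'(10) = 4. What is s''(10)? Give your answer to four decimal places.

9.3482

With m_i denoting the second derivative at x_i, h_i = 2, 2, 2, 2, and Δ_i = (y_(i+1) − y_i)/h_i = 0, 3, -5/2, -2:
  2·m_0 + 8·m_1 + 2·m_2 = 6(Δ_1 - Δ_0) = 18
  2·m_1 + 8·m_2 + 2·m_3 = 6(Δ_2 - Δ_1) = -33
  2·m_2 + 8·m_3 + 2·m_4 = 6(Δ_3 - Δ_2) = 3
Clamped end conditions give two more equations: 2h_0·m_0 + h_0·m_1 = 6(Δ_0 - s'(2)) = -6 and h_3·m_3 + 2h_3·m_4 = 6(s'(10) - Δ_3) = 36.
Solving: m_0 = -417/112, m_1 = 249/56, m_2 = -81/16, m_3 = -39/56, m_4 = 1047/112.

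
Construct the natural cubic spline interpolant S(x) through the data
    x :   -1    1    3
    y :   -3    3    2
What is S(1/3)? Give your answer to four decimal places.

1.6481

Write M_i for S''(x_i). With h_i = 2, 2 and divided differences Δ_i = 3, -1/2, the continuity of S' gives the tridiagonal system
  2·M_0 + 8·M_1 + 2·M_2 = 6(Δ_1 - Δ_0) = -21
Natural end conditions: M_0 = M_2 = 0.
Forward elimination and back-substitution give M_0 = 0, M_1 = -21/8, M_2 = 0.
On [-1, 1], S(x) = -3 + 31/8·(x + 1) + 0·(x + 1)² - 7/32·(x + 1)³.
With (x + 1) = 4/3: S(1/3) = 89/54.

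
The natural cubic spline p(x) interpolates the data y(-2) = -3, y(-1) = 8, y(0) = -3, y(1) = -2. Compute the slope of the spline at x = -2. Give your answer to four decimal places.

With σ_i denoting the second derivative at x_i, h_i = 1, 1, 1, and Δ_i = (y_(i+1) − y_i)/h_i = 11, -11, 1:
  1·σ_0 + 4·σ_1 + 1·σ_2 = 6(Δ_1 - Δ_0) = -132
  1·σ_1 + 4·σ_2 + 1·σ_3 = 6(Δ_2 - Δ_1) = 72
Natural end conditions: σ_0 = σ_3 = 0.
Forward elimination and back-substitution give σ_0 = 0, σ_1 = -40, σ_2 = 28, σ_3 = 0.
On [-2, -1], p'(x) = b_0 + 2c_0·(x + 2) + 3d_0·(x + 2)² with b_0 = Δ_0 - h_0(2σ_0 + σ_1)/6 = 53/3, c_0 = σ_0/2 = 0, d_0 = (σ_1 - σ_0)/(6h_0) = -20/3. So p'(-2) = 53/3.

17.6667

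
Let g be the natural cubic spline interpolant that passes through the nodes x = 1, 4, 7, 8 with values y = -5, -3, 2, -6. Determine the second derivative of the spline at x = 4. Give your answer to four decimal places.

2.5517

Let σ_i = g''(x_i). Step sizes h_i = 3, 3, 1; slopes of the chords Δ_i = (y_(i+1) - y_i)/h_i = 2/3, 5/3, -8.
  3·σ_0 + 12·σ_1 + 3·σ_2 = 6(Δ_1 - Δ_0) = 6
  3·σ_1 + 8·σ_2 + 1·σ_3 = 6(Δ_2 - Δ_1) = -58
Natural end conditions: σ_0 = σ_3 = 0.
Forward elimination and back-substitution give σ_0 = 0, σ_1 = 74/29, σ_2 = -238/29, σ_3 = 0.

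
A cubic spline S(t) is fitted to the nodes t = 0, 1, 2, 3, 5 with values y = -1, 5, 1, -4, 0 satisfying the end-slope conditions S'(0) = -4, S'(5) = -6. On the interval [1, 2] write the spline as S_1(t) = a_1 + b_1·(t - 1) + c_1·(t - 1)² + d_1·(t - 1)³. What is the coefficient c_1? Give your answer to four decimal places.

Put σ_i = S'' at the i-th knot. Here h = (1, 1, 1, 2) and Δ = (6, -4, -5, 2), so the interior equations h_(i-1)·σ_(i-1) + 2(h_(i-1)+h_i)·σ_i + h_i·σ_(i+1) = 6(Δ_i − Δ_(i-1)) read
  1·σ_0 + 4·σ_1 + 1·σ_2 = 6(Δ_1 - Δ_0) = -60
  1·σ_1 + 4·σ_2 + 1·σ_3 = 6(Δ_2 - Δ_1) = -6
  1·σ_2 + 6·σ_3 + 2·σ_4 = 6(Δ_3 - Δ_2) = 42
Clamped end conditions give two more equations: 2h_0·σ_0 + h_0·σ_1 = 6(Δ_0 - S'(0)) = 60 and h_3·σ_3 + 2h_3·σ_4 = 6(S'(5) - Δ_3) = -48.
Forward elimination and back-substitution give σ_0 = 1768/41, σ_1 = -1076/41, σ_2 = 76/41, σ_3 = 526/41, σ_4 = -755/41.
On [1, 2], with S_1(t) = a_1 + b_1·(t - 1) + c_1·(t - 1)² + d_1·(t - 1)³: c_1 = σ_1/2 = -538/41, d_1 = (σ_2 - σ_1)/(6h_1) = 192/41, b_1 = Δ_1 - h_1(2σ_1 + σ_2)/6 = 182/41.

-13.1220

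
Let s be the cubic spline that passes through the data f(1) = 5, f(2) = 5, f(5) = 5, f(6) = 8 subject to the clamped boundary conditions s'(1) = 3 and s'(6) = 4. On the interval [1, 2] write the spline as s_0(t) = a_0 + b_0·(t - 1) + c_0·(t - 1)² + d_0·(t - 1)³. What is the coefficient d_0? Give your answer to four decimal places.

1.6190

Write σ_i for s''(x_i). With h_i = 1, 3, 1 and divided differences Δ_i = 0, 0, 3, the continuity of s' gives the tridiagonal system
  1·σ_0 + 8·σ_1 + 3·σ_2 = 6(Δ_1 - Δ_0) = 0
  3·σ_1 + 8·σ_2 + 1·σ_3 = 6(Δ_2 - Δ_1) = 18
Clamped end conditions give two more equations: 2h_0·σ_0 + h_0·σ_1 = 6(Δ_0 - s'(1)) = -18 and h_2·σ_2 + 2h_2·σ_3 = 6(s'(6) - Δ_2) = 6.
Solving the tridiagonal system: σ_0 = -194/21, σ_1 = 10/21, σ_2 = 38/21, σ_3 = 44/21.
On [1, 2], with s_0(t) = a_0 + b_0·(t - 1) + c_0·(t - 1)² + d_0·(t - 1)³: c_0 = σ_0/2 = -97/21, d_0 = (σ_1 - σ_0)/(6h_0) = 34/21, b_0 = Δ_0 - h_0(2σ_0 + σ_1)/6 = 3.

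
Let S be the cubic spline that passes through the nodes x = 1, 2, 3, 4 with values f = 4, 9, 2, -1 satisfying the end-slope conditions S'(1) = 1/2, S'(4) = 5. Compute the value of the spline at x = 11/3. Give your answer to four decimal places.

-1.6222

Put M_i = S'' at the i-th knot. Here h = (1, 1, 1) and Δ = (5, -7, -3), so the interior equations h_(i-1)·M_(i-1) + 2(h_(i-1)+h_i)·M_i + h_i·M_(i+1) = 6(Δ_i − Δ_(i-1)) read
  1·M_0 + 4·M_1 + 1·M_2 = 6(Δ_1 - Δ_0) = -72
  1·M_1 + 4·M_2 + 1·M_3 = 6(Δ_2 - Δ_1) = 24
Clamped end conditions give two more equations: 2h_0·M_0 + h_0·M_1 = 6(Δ_0 - S'(1)) = 27 and h_2·M_2 + 2h_2·M_3 = 6(S'(4) - Δ_2) = 48.
Solving: M_0 = 134/5, M_1 = -133/5, M_2 = 38/5, M_3 = 101/5.
On [3, 4], S(x) = 2 - 89/10·(x - 3) + 19/5·(x - 3)² + 21/10·(x - 3)³.
With (x - 3) = 2/3: S(11/3) = -73/45.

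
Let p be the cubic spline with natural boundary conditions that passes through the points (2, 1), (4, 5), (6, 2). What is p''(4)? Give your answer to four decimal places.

-2.6250

Put σ_i = p'' at the i-th knot. Here h = (2, 2) and Δ = (2, -3/2), so the interior equations h_(i-1)·σ_(i-1) + 2(h_(i-1)+h_i)·σ_i + h_i·σ_(i+1) = 6(Δ_i − Δ_(i-1)) read
  2·σ_0 + 8·σ_1 + 2·σ_2 = 6(Δ_1 - Δ_0) = -21
Natural end conditions: σ_0 = σ_2 = 0.
Solving: σ_0 = 0, σ_1 = -21/8, σ_2 = 0.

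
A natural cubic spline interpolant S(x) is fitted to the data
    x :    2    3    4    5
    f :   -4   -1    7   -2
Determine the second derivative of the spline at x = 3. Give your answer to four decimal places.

Write σ_i for S''(x_i). With h_i = 1, 1, 1 and divided differences Δ_i = 3, 8, -9, the continuity of S' gives the tridiagonal system
  1·σ_0 + 4·σ_1 + 1·σ_2 = 6(Δ_1 - Δ_0) = 30
  1·σ_1 + 4·σ_2 + 1·σ_3 = 6(Δ_2 - Δ_1) = -102
Natural end conditions: σ_0 = σ_3 = 0.
Solving: σ_0 = 0, σ_1 = 74/5, σ_2 = -146/5, σ_3 = 0.

14.8000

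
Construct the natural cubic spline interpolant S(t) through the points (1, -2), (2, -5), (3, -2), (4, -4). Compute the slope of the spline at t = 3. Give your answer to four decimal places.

1.4667

Let M_i = S''(x_i). Step sizes h_i = 1, 1, 1; slopes of the chords Δ_i = (y_(i+1) - y_i)/h_i = -3, 3, -2.
  1·M_0 + 4·M_1 + 1·M_2 = 6(Δ_1 - Δ_0) = 36
  1·M_1 + 4·M_2 + 1·M_3 = 6(Δ_2 - Δ_1) = -30
Natural end conditions: M_0 = M_3 = 0.
Solving: M_0 = 0, M_1 = 58/5, M_2 = -52/5, M_3 = 0.
On [3, 4], S'(t) = b_2 + 2c_2·(t - 3) + 3d_2·(t - 3)² with b_2 = Δ_2 - h_2(2M_2 + M_3)/6 = 22/15, c_2 = M_2/2 = -26/5, d_2 = (M_3 - M_2)/(6h_2) = 26/15. So S'(3) = 22/15.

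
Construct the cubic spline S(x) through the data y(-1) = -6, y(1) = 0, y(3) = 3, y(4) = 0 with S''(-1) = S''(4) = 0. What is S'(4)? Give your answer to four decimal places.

-3.7500

Write m_i for S''(x_i). With h_i = 2, 2, 1 and divided differences Δ_i = 3, 3/2, -3, the continuity of S' gives the tridiagonal system
  2·m_0 + 8·m_1 + 2·m_2 = 6(Δ_1 - Δ_0) = -9
  2·m_1 + 6·m_2 + 1·m_3 = 6(Δ_2 - Δ_1) = -27
Natural end conditions: m_0 = m_3 = 0.
Solving the tridiagonal system: m_0 = 0, m_1 = 0, m_2 = -9/2, m_3 = 0.
On [3, 4], S'(x) = b_2 + 2c_2·(x - 3) + 3d_2·(x - 3)² with b_2 = Δ_2 - h_2(2m_2 + m_3)/6 = -3/2, c_2 = m_2/2 = -9/4, d_2 = (m_3 - m_2)/(6h_2) = 3/4. So S'(4) = -15/4.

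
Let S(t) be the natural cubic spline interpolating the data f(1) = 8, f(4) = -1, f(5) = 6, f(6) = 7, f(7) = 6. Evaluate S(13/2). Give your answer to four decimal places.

6.5129

With σ_i denoting the second derivative at x_i, h_i = 3, 1, 1, 1, and Δ_i = (y_(i+1) − y_i)/h_i = -3, 7, 1, -1:
  3·σ_0 + 8·σ_1 + 1·σ_2 = 6(Δ_1 - Δ_0) = 60
  1·σ_1 + 4·σ_2 + 1·σ_3 = 6(Δ_2 - Δ_1) = -36
  1·σ_2 + 4·σ_3 + 1·σ_4 = 6(Δ_3 - Δ_2) = -12
Natural end conditions: σ_0 = σ_4 = 0.
Hence σ_0 = 0, σ_1 = 258/29, σ_2 = -324/29, σ_3 = -6/29, σ_4 = 0.
On [6, 7], S(t) = 7 - 27/29·(t - 6) - 3/29·(t - 6)² + 1/29·(t - 6)³.
With (t - 6) = 1/2: S(13/2) = 1511/232.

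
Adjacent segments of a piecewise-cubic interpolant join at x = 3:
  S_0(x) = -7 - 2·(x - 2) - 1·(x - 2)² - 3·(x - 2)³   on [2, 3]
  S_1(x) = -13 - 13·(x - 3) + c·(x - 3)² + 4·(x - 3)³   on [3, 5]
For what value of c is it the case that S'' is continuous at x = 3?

-10

S_0''(x) = -2 - 18·(x - 2), so S_0''(3) = -20. On the right, S_1''(3) = 2c, so c = -10.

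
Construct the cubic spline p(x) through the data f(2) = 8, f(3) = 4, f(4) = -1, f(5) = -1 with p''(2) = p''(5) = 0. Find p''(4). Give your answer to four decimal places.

8.4000

Let σ_i = p''(x_i). Step sizes h_i = 1, 1, 1; slopes of the chords Δ_i = (y_(i+1) - y_i)/h_i = -4, -5, 0.
  1·σ_0 + 4·σ_1 + 1·σ_2 = 6(Δ_1 - Δ_0) = -6
  1·σ_1 + 4·σ_2 + 1·σ_3 = 6(Δ_2 - Δ_1) = 30
Natural end conditions: σ_0 = σ_3 = 0.
Solving: σ_0 = 0, σ_1 = -18/5, σ_2 = 42/5, σ_3 = 0.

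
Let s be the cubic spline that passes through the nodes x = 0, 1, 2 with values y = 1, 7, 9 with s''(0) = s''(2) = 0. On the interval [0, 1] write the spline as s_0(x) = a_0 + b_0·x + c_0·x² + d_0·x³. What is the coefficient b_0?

Let σ_i = s''(x_i). Step sizes h_i = 1, 1; slopes of the chords Δ_i = (y_(i+1) - y_i)/h_i = 6, 2.
  1·σ_0 + 4·σ_1 + 1·σ_2 = 6(Δ_1 - Δ_0) = -24
Natural end conditions: σ_0 = σ_2 = 0.
Hence σ_0 = 0, σ_1 = -6, σ_2 = 0.
On [0, 1], with s_0(x) = a_0 + b_0·x + c_0·x² + d_0·x³: c_0 = σ_0/2 = 0, d_0 = (σ_1 - σ_0)/(6h_0) = -1, b_0 = Δ_0 - h_0(2σ_0 + σ_1)/6 = 7.

7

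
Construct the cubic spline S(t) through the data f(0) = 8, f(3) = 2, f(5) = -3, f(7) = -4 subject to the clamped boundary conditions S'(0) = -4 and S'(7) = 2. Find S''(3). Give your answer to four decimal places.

-1.2973

Let σ_i = S''(x_i). Step sizes h_i = 3, 2, 2; slopes of the chords Δ_i = (y_(i+1) - y_i)/h_i = -2, -5/2, -1/2.
  3·σ_0 + 10·σ_1 + 2·σ_2 = 6(Δ_1 - Δ_0) = -3
  2·σ_1 + 8·σ_2 + 2·σ_3 = 6(Δ_2 - Δ_1) = 12
Clamped end conditions give two more equations: 2h_0·σ_0 + h_0·σ_1 = 6(Δ_0 - S'(0)) = 12 and h_2·σ_2 + 2h_2·σ_3 = 6(S'(7) - Δ_2) = 15.
Forward elimination and back-substitution give σ_0 = 98/37, σ_1 = -48/37, σ_2 = 75/74, σ_3 = 120/37.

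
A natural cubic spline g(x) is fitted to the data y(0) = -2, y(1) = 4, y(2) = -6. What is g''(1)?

With M_i denoting the second derivative at x_i, h_i = 1, 1, and Δ_i = (y_(i+1) − y_i)/h_i = 6, -10:
  1·M_0 + 4·M_1 + 1·M_2 = 6(Δ_1 - Δ_0) = -96
Natural end conditions: M_0 = M_2 = 0.
Forward elimination and back-substitution give M_0 = 0, M_1 = -24, M_2 = 0.

-24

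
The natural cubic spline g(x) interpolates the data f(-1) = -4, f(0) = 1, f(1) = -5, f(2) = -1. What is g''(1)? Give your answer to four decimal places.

20.4000

With σ_i denoting the second derivative at x_i, h_i = 1, 1, 1, and Δ_i = (y_(i+1) − y_i)/h_i = 5, -6, 4:
  1·σ_0 + 4·σ_1 + 1·σ_2 = 6(Δ_1 - Δ_0) = -66
  1·σ_1 + 4·σ_2 + 1·σ_3 = 6(Δ_2 - Δ_1) = 60
Natural end conditions: σ_0 = σ_3 = 0.
Hence σ_0 = 0, σ_1 = -108/5, σ_2 = 102/5, σ_3 = 0.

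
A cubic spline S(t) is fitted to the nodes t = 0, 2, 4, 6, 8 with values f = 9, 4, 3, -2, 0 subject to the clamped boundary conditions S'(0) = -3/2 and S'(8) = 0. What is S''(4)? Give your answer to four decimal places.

Let m_i = S''(x_i). Step sizes h_i = 2, 2, 2, 2; slopes of the chords Δ_i = (y_(i+1) - y_i)/h_i = -5/2, -1/2, -5/2, 1.
  2·m_0 + 8·m_1 + 2·m_2 = 6(Δ_1 - Δ_0) = 12
  2·m_1 + 8·m_2 + 2·m_3 = 6(Δ_2 - Δ_1) = -12
  2·m_2 + 8·m_3 + 2·m_4 = 6(Δ_3 - Δ_2) = 21
Clamped end conditions give two more equations: 2h_0·m_0 + h_0·m_1 = 6(Δ_0 - S'(0)) = -6 and h_3·m_3 + 2h_3·m_4 = 6(S'(8) - Δ_3) = -6.
Solving: m_0 = -171/56, m_1 = 87/28, m_2 = -27/8, m_3 = 123/28, m_4 = -207/56.

-3.3750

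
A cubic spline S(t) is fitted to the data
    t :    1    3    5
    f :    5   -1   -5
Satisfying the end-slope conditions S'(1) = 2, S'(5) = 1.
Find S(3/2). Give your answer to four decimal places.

5.0469

With m_i denoting the second derivative at x_i, h_i = 2, 2, and Δ_i = (y_(i+1) − y_i)/h_i = -3, -2:
  2·m_0 + 8·m_1 + 2·m_2 = 6(Δ_1 - Δ_0) = 6
Clamped end conditions give two more equations: 2h_0·m_0 + h_0·m_1 = 6(Δ_0 - S'(1)) = -30 and h_1·m_1 + 2h_1·m_2 = 6(S'(5) - Δ_1) = 18.
Forward elimination and back-substitution give m_0 = -17/2, m_1 = 2, m_2 = 7/2.
On [1, 3], S(t) = 5 + 2·(t - 1) - 17/4·(t - 1)² + 7/8·(t - 1)³.
With (t - 1) = 1/2: S(3/2) = 323/64.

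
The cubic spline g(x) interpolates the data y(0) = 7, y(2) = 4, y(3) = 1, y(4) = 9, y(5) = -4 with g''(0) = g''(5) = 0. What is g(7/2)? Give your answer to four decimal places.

5.6737

Let M_i = g''(x_i). Step sizes h_i = 2, 1, 1, 1; slopes of the chords Δ_i = (y_(i+1) - y_i)/h_i = -3/2, -3, 8, -13.
  2·M_0 + 6·M_1 + 1·M_2 = 6(Δ_1 - Δ_0) = -9
  1·M_1 + 4·M_2 + 1·M_3 = 6(Δ_2 - Δ_1) = 66
  1·M_2 + 4·M_3 + 1·M_4 = 6(Δ_3 - Δ_2) = -126
Natural end conditions: M_0 = M_4 = 0.
Solving the tridiagonal system: M_0 = 0, M_1 = -525/86, M_2 = 1188/43, M_3 = -3303/86, M_4 = 0.
On [3, 4], g(x) = 1 + 893/172·(x - 3) + 594/43·(x - 3)² - 1893/172·(x - 3)³.
With (x - 3) = 1/2: g(7/2) = 7807/1376.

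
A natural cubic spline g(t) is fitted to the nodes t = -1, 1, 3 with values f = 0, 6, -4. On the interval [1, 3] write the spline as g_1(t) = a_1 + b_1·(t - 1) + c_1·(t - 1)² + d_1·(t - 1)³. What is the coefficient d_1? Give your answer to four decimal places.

0.5000

Let σ_i = g''(x_i). Step sizes h_i = 2, 2; slopes of the chords Δ_i = (y_(i+1) - y_i)/h_i = 3, -5.
  2·σ_0 + 8·σ_1 + 2·σ_2 = 6(Δ_1 - Δ_0) = -48
Natural end conditions: σ_0 = σ_2 = 0.
Forward elimination and back-substitution give σ_0 = 0, σ_1 = -6, σ_2 = 0.
On [1, 3], with g_1(t) = a_1 + b_1·(t - 1) + c_1·(t - 1)² + d_1·(t - 1)³: c_1 = σ_1/2 = -3, d_1 = (σ_2 - σ_1)/(6h_1) = 1/2, b_1 = Δ_1 - h_1(2σ_1 + σ_2)/6 = -1.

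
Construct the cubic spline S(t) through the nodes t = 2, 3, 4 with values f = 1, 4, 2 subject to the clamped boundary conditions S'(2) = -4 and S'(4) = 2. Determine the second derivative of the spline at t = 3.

-21

With σ_i denoting the second derivative at x_i, h_i = 1, 1, and Δ_i = (y_(i+1) − y_i)/h_i = 3, -2:
  1·σ_0 + 4·σ_1 + 1·σ_2 = 6(Δ_1 - Δ_0) = -30
Clamped end conditions give two more equations: 2h_0·σ_0 + h_0·σ_1 = 6(Δ_0 - S'(2)) = 42 and h_1·σ_1 + 2h_1·σ_2 = 6(S'(4) - Δ_1) = 24.
Solving the tridiagonal system: σ_0 = 63/2, σ_1 = -21, σ_2 = 45/2.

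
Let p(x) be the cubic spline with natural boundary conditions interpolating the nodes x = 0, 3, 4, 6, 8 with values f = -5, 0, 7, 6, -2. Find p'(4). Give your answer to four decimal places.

Write M_i for p''(x_i). With h_i = 3, 1, 2, 2 and divided differences Δ_i = 5/3, 7, -1/2, -4, the continuity of p' gives the tridiagonal system
  3·M_0 + 8·M_1 + 1·M_2 = 6(Δ_1 - Δ_0) = 32
  1·M_1 + 6·M_2 + 2·M_3 = 6(Δ_2 - Δ_1) = -45
  2·M_2 + 8·M_3 + 2·M_4 = 6(Δ_3 - Δ_2) = -21
Natural end conditions: M_0 = M_4 = 0.
Solving: M_0 = 0, M_1 = 863/172, M_2 = -350/43, M_3 = -203/344, M_4 = 0.
On [4, 6], p'(x) = b_2 + 2c_2·(x - 4) + 3d_2·(x - 4)² with b_2 = Δ_2 - h_2(2M_2 + M_3)/6 = 5287/1032, c_2 = M_2/2 = -175/43, d_2 = (M_3 - M_2)/(6h_2) = 2597/4128. So p'(4) = 5287/1032.

5.1231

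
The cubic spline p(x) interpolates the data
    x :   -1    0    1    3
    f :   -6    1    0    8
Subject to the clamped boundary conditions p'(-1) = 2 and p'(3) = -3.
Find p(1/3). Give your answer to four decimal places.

With M_i denoting the second derivative at x_i, h_i = 1, 1, 2, and Δ_i = (y_(i+1) − y_i)/h_i = 7, -1, 4:
  1·M_0 + 4·M_1 + 1·M_2 = 6(Δ_1 - Δ_0) = -48
  1·M_1 + 6·M_2 + 2·M_3 = 6(Δ_2 - Δ_1) = 30
Clamped end conditions give two more equations: 2h_0·M_0 + h_0·M_1 = 6(Δ_0 - p'(-1)) = 30 and h_2·M_2 + 2h_2·M_3 = 6(p'(3) - Δ_2) = -42.
Solving the tridiagonal system: M_0 = 287/11, M_1 = -244/11, M_2 = 161/11, M_3 = -196/11.
On [0, 1], p(x) = 1 + 87/22·x - 122/11·x² + 135/22·x³.
With x = 1/3: p(1/3) = 130/99.

1.3131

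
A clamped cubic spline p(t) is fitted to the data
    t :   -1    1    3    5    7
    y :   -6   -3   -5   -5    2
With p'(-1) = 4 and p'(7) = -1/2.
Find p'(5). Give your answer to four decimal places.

Let M_i = p''(x_i). Step sizes h_i = 2, 2, 2, 2; slopes of the chords Δ_i = (y_(i+1) - y_i)/h_i = 3/2, -1, 0, 7/2.
  2·M_0 + 8·M_1 + 2·M_2 = 6(Δ_1 - Δ_0) = -15
  2·M_1 + 8·M_2 + 2·M_3 = 6(Δ_2 - Δ_1) = 6
  2·M_2 + 8·M_3 + 2·M_4 = 6(Δ_3 - Δ_2) = 21
Clamped end conditions give two more equations: 2h_0·M_0 + h_0·M_1 = 6(Δ_0 - p'(-1)) = -15 and h_3·M_3 + 2h_3·M_4 = 6(p'(7) - Δ_3) = -24.
Forward elimination and back-substitution give M_0 = -363/112, M_1 = -57/56, M_2 = -3/16, M_3 = 267/56, M_4 = -939/112.
On [5, 7], p'(t) = b_3 + 2c_3·(t - 5) + 3d_3·(t - 5)² with b_3 = Δ_3 - h_3(2M_3 + M_4)/6 = 349/112, c_3 = M_3/2 = 267/112, d_3 = (M_4 - M_3)/(6h_3) = -491/448. So p'(5) = 349/112.

3.1161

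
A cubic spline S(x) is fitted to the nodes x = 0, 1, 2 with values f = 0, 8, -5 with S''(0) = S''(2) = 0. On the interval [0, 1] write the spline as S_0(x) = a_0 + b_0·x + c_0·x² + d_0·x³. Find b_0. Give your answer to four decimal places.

13.2500

With M_i denoting the second derivative at x_i, h_i = 1, 1, and Δ_i = (y_(i+1) − y_i)/h_i = 8, -13:
  1·M_0 + 4·M_1 + 1·M_2 = 6(Δ_1 - Δ_0) = -126
Natural end conditions: M_0 = M_2 = 0.
Solving the tridiagonal system: M_0 = 0, M_1 = -63/2, M_2 = 0.
On [0, 1], with S_0(x) = a_0 + b_0·x + c_0·x² + d_0·x³: c_0 = M_0/2 = 0, d_0 = (M_1 - M_0)/(6h_0) = -21/4, b_0 = Δ_0 - h_0(2M_0 + M_1)/6 = 53/4.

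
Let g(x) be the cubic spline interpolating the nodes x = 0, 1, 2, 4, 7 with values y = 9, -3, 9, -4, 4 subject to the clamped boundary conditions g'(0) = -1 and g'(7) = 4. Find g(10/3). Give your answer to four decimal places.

Write M_i for g''(x_i). With h_i = 1, 1, 2, 3 and divided differences Δ_i = -12, 12, -13/2, 8/3, the continuity of g' gives the tridiagonal system
  1·M_0 + 4·M_1 + 1·M_2 = 6(Δ_1 - Δ_0) = 144
  1·M_1 + 6·M_2 + 2·M_3 = 6(Δ_2 - Δ_1) = -111
  2·M_2 + 10·M_3 + 3·M_4 = 6(Δ_3 - Δ_2) = 55
Clamped end conditions give two more equations: 2h_0·M_0 + h_0·M_1 = 6(Δ_0 - g'(0)) = -66 and h_3·M_3 + 2h_3·M_4 = 6(g'(7) - Δ_3) = 8.
Forward elimination and back-substitution give M_0 = -13107/208, M_1 = 6243/104, M_2 = -6885/208, M_3 = 717/52, M_4 = -1735/312.
On [2, 4], g(x) = 9 + 1141/104·(x - 2) - 6885/416·(x - 2)² + 3251/832·(x - 2)³.
With (x - 2) = 4/3: g(10/3) = 1217/351.

3.4672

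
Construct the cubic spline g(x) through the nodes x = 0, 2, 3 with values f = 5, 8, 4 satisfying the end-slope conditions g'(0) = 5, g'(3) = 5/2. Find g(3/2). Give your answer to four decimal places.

9.3828

Let σ_i = g''(x_i). Step sizes h_i = 2, 1; slopes of the chords Δ_i = (y_(i+1) - y_i)/h_i = 3/2, -4.
  2·σ_0 + 6·σ_1 + 1·σ_2 = 6(Δ_1 - Δ_0) = -33
Clamped end conditions give two more equations: 2h_0·σ_0 + h_0·σ_1 = 6(Δ_0 - g'(0)) = -21 and h_1·σ_1 + 2h_1·σ_2 = 6(g'(3) - Δ_1) = 39.
Solving the tridiagonal system: σ_0 = -7/12, σ_1 = -28/3, σ_2 = 145/6.
On [0, 2], g(x) = 5 + 5·x - 7/24·x² - 35/48·x³.
With x = 3/2: g(3/2) = 1201/128.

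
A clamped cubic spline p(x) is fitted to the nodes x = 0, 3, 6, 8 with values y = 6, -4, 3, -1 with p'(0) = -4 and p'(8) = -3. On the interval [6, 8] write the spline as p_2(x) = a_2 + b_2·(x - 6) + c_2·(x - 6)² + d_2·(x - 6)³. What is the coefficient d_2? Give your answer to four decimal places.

Write m_i for p''(x_i). With h_i = 3, 3, 2 and divided differences Δ_i = -10/3, 7/3, -2, the continuity of p' gives the tridiagonal system
  3·m_0 + 12·m_1 + 3·m_2 = 6(Δ_1 - Δ_0) = 34
  3·m_1 + 10·m_2 + 2·m_3 = 6(Δ_2 - Δ_1) = -26
Clamped end conditions give two more equations: 2h_0·m_0 + h_0·m_1 = 6(Δ_0 - p'(0)) = 4 and h_2·m_2 + 2h_2·m_3 = 6(p'(8) - Δ_2) = -6.
Hence m_0 = -27/19, m_1 = 238/57, m_2 = -75/19, m_3 = 9/19.
On [6, 8], with p_2(x) = a_2 + b_2·(x - 6) + c_2·(x - 6)² + d_2·(x - 6)³: c_2 = m_2/2 = -75/38, d_2 = (m_3 - m_2)/(6h_2) = 7/19, b_2 = Δ_2 - h_2(2m_2 + m_3)/6 = 9/19.

0.3684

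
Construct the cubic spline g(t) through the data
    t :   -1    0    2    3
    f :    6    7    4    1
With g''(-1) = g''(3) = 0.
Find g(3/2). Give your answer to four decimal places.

5.2656

With M_i denoting the second derivative at x_i, h_i = 1, 2, 1, and Δ_i = (y_(i+1) − y_i)/h_i = 1, -3/2, -3:
  1·M_0 + 6·M_1 + 2·M_2 = 6(Δ_1 - Δ_0) = -15
  2·M_1 + 6·M_2 + 1·M_3 = 6(Δ_2 - Δ_1) = -9
Natural end conditions: M_0 = M_3 = 0.
Forward elimination and back-substitution give M_0 = 0, M_1 = -9/4, M_2 = -3/4, M_3 = 0.
On [0, 2], g(t) = 7 + 1/4·t - 9/8·t² + 1/8·t³.
With t = 3/2: g(3/2) = 337/64.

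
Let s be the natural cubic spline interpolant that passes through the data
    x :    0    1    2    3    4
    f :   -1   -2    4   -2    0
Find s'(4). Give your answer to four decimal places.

5.1250

With M_i denoting the second derivative at x_i, h_i = 1, 1, 1, 1, and Δ_i = (y_(i+1) − y_i)/h_i = -1, 6, -6, 2:
  1·M_0 + 4·M_1 + 1·M_2 = 6(Δ_1 - Δ_0) = 42
  1·M_1 + 4·M_2 + 1·M_3 = 6(Δ_2 - Δ_1) = -72
  1·M_2 + 4·M_3 + 1·M_4 = 6(Δ_3 - Δ_2) = 48
Natural end conditions: M_0 = M_4 = 0.
Solving: M_0 = 0, M_1 = 69/4, M_2 = -27, M_3 = 75/4, M_4 = 0.
On [3, 4], s'(x) = b_3 + 2c_3·(x - 3) + 3d_3·(x - 3)² with b_3 = Δ_3 - h_3(2M_3 + M_4)/6 = -17/4, c_3 = M_3/2 = 75/8, d_3 = (M_4 - M_3)/(6h_3) = -25/8. So s'(4) = 41/8.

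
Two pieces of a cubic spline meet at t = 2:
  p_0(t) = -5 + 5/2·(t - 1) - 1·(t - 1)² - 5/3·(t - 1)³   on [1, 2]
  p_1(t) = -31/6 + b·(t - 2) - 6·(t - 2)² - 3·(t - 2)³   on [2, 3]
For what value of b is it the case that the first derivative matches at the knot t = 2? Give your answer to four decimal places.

p_0'(t) = 5/2 - 2·(t - 1) - 5·(t - 1)², so p_0'(2) = -9/2. On the right, p_1'(2) = b, so b = -9/2.

-4.5000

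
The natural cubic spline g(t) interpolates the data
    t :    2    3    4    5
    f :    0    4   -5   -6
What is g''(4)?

Write M_i for g''(x_i). With h_i = 1, 1, 1 and divided differences Δ_i = 4, -9, -1, the continuity of g' gives the tridiagonal system
  1·M_0 + 4·M_1 + 1·M_2 = 6(Δ_1 - Δ_0) = -78
  1·M_1 + 4·M_2 + 1·M_3 = 6(Δ_2 - Δ_1) = 48
Natural end conditions: M_0 = M_3 = 0.
Hence M_0 = 0, M_1 = -24, M_2 = 18, M_3 = 0.

18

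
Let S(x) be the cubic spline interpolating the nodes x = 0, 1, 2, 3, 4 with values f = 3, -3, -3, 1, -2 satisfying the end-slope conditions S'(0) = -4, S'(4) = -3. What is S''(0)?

Write m_i for S''(x_i). With h_i = 1, 1, 1, 1 and divided differences Δ_i = -6, 0, 4, -3, the continuity of S' gives the tridiagonal system
  1·m_0 + 4·m_1 + 1·m_2 = 6(Δ_1 - Δ_0) = 36
  1·m_1 + 4·m_2 + 1·m_3 = 6(Δ_2 - Δ_1) = 24
  1·m_2 + 4·m_3 + 1·m_4 = 6(Δ_3 - Δ_2) = -42
Clamped end conditions give two more equations: 2h_0·m_0 + h_0·m_1 = 6(Δ_0 - S'(0)) = -12 and h_3·m_3 + 2h_3·m_4 = 6(S'(4) - Δ_3) = 0.
Solving the tridiagonal system: m_0 = -11, m_1 = 10, m_2 = 7, m_3 = -14, m_4 = 7.

-11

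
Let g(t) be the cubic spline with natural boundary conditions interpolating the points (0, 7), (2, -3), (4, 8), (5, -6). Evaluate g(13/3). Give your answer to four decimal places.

4.8232

Let m_i = g''(x_i). Step sizes h_i = 2, 2, 1; slopes of the chords Δ_i = (y_(i+1) - y_i)/h_i = -5, 11/2, -14.
  2·m_0 + 8·m_1 + 2·m_2 = 6(Δ_1 - Δ_0) = 63
  2·m_1 + 6·m_2 + 1·m_3 = 6(Δ_2 - Δ_1) = -117
Natural end conditions: m_0 = m_3 = 0.
Forward elimination and back-substitution give m_0 = 0, m_1 = 153/11, m_2 = -531/22, m_3 = 0.
On [4, 5], g(t) = 8 - 131/22·(t - 4) - 531/44·(t - 4)² + 177/44·(t - 4)³.
With (t - 4) = 1/3: g(13/3) = 955/198.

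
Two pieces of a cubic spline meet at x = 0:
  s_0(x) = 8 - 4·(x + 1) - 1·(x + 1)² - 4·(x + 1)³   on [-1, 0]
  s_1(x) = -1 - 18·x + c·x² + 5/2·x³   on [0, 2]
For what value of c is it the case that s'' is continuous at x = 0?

-13

s_0''(x) = -2 - 24·(x + 1), so s_0''(0) = -26. On the right, s_1''(0) = 2c, so c = -13.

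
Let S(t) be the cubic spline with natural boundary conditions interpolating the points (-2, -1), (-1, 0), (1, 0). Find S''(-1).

Write σ_i for S''(x_i). With h_i = 1, 2 and divided differences Δ_i = 1, 0, the continuity of S' gives the tridiagonal system
  1·σ_0 + 6·σ_1 + 2·σ_2 = 6(Δ_1 - Δ_0) = -6
Natural end conditions: σ_0 = σ_2 = 0.
Solving the tridiagonal system: σ_0 = 0, σ_1 = -1, σ_2 = 0.

-1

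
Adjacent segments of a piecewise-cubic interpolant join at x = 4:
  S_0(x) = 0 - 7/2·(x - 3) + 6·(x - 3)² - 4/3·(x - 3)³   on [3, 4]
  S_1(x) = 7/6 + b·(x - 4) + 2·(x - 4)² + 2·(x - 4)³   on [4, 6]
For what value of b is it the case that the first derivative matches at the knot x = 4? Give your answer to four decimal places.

4.5000

S_0'(x) = -7/2 + 12·(x - 3) - 4·(x - 3)², so S_0'(4) = 9/2. On the right, S_1'(4) = b, so b = 9/2.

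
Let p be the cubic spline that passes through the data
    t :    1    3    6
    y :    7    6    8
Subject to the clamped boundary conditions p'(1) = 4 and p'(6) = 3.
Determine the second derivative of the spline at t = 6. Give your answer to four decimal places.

Write M_i for p''(x_i). With h_i = 2, 3 and divided differences Δ_i = -1/2, 2/3, the continuity of p' gives the tridiagonal system
  2·M_0 + 10·M_1 + 3·M_2 = 6(Δ_1 - Δ_0) = 7
Clamped end conditions give two more equations: 2h_0·M_0 + h_0·M_1 = 6(Δ_0 - p'(1)) = -27 and h_1·M_1 + 2h_1·M_2 = 6(p'(6) - Δ_1) = 14.
Forward elimination and back-substitution give M_0 = -153/20, M_1 = 9/5, M_2 = 43/30.

1.4333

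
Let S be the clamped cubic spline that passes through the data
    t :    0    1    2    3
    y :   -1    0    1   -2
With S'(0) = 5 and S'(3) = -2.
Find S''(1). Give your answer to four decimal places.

With M_i denoting the second derivative at x_i, h_i = 1, 1, 1, and Δ_i = (y_(i+1) − y_i)/h_i = 1, 1, -3:
  1·M_0 + 4·M_1 + 1·M_2 = 6(Δ_1 - Δ_0) = 0
  1·M_1 + 4·M_2 + 1·M_3 = 6(Δ_2 - Δ_1) = -24
Clamped end conditions give two more equations: 2h_0·M_0 + h_0·M_1 = 6(Δ_0 - S'(0)) = -24 and h_2·M_2 + 2h_2·M_3 = 6(S'(3) - Δ_2) = 6.
Forward elimination and back-substitution give M_0 = -226/15, M_1 = 92/15, M_2 = -142/15, M_3 = 116/15.

6.1333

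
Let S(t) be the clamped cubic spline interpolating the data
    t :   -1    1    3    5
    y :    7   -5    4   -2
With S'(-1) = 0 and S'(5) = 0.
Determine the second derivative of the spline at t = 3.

Let M_i = S''(x_i). Step sizes h_i = 2, 2, 2; slopes of the chords Δ_i = (y_(i+1) - y_i)/h_i = -6, 9/2, -3.
  2·M_0 + 8·M_1 + 2·M_2 = 6(Δ_1 - Δ_0) = 63
  2·M_1 + 8·M_2 + 2·M_3 = 6(Δ_2 - Δ_1) = -45
Clamped end conditions give two more equations: 2h_0·M_0 + h_0·M_1 = 6(Δ_0 - S'(-1)) = -36 and h_2·M_2 + 2h_2·M_3 = 6(S'(5) - Δ_2) = 18.
Solving the tridiagonal system: M_0 = -33/2, M_1 = 15, M_2 = -12, M_3 = 21/2.

-12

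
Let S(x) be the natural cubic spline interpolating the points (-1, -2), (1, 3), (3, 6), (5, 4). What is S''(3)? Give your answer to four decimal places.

-1.8000

Let m_i = S''(x_i). Step sizes h_i = 2, 2, 2; slopes of the chords Δ_i = (y_(i+1) - y_i)/h_i = 5/2, 3/2, -1.
  2·m_0 + 8·m_1 + 2·m_2 = 6(Δ_1 - Δ_0) = -6
  2·m_1 + 8·m_2 + 2·m_3 = 6(Δ_2 - Δ_1) = -15
Natural end conditions: m_0 = m_3 = 0.
Solving: m_0 = 0, m_1 = -3/10, m_2 = -9/5, m_3 = 0.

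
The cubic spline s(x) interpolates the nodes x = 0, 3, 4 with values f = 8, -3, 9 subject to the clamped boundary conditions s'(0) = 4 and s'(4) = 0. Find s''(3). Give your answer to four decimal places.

With M_i denoting the second derivative at x_i, h_i = 3, 1, and Δ_i = (y_(i+1) − y_i)/h_i = -11/3, 12:
  3·M_0 + 8·M_1 + 1·M_2 = 6(Δ_1 - Δ_0) = 94
Clamped end conditions give two more equations: 2h_0·M_0 + h_0·M_1 = 6(Δ_0 - s'(0)) = -46 and h_1·M_1 + 2h_1·M_2 = 6(s'(4) - Δ_1) = -72.
Hence M_0 = -245/12, M_1 = 51/2, M_2 = -195/4.

25.5000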